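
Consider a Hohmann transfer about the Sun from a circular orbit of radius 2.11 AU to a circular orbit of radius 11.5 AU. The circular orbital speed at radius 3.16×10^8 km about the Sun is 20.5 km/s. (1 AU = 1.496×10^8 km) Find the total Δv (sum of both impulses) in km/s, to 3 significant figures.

From the circular-orbit relation v² = μ/r at r = 3.16×10^8 km: μ = v²r = (20.5)² × 3.16×10^8 = 1.32799×10^11 km³/s².
In km: r₁ = 2.11 × 1.496×10^8 = 3.15656×10^8 km; r₂ = 11.5 × 1.496×10^8 = 1.7204×10^9 km.
Transfer-ellipse semi-major axis a_t = (r₁ + r₂)/2 = (3.15656×10^8 + 1.7204×10^9)/2 = 1.018028×10^9 km.
At r₁ the circular-orbit speed is v₁ = √(μ/r₁) = 20.511 km/s.
On the transfer ellipse at r₁, v² = μ(2/r − 1/a) gives v_p = √[μ(2/r₁ − 1/a_t)] = 26.664 km/s.
First burn Δv₁ = |v_p − v₁| = 6.153 km/s.
At r₂, v₂ = √(μ/r₂) = 8.786 km/s.
Transfer-orbit speed at r₂: v_a = √[μ(2/r₂ − 1/a_t)] = 4.892 km/s.
Second burn Δv₂ = |v₂ − v_a| = 3.894 km/s.
Δv = Δv₁ + Δv₂ = 6.153 + 3.894 = 10.05 km/s.

Δv = 10.0 km/s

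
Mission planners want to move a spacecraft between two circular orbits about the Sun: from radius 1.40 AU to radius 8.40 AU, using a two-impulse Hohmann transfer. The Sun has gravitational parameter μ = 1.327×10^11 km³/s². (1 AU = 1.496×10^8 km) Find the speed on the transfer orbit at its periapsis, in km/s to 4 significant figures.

In km: r₁ = 1.40 × 1.496×10^8 = 2.0944×10^8 km; r₂ = 8.40 × 1.496×10^8 = 1.25664×10^9 km.
Transfer-ellipse semi-major axis a_t = (r₁ + r₂)/2 = (2.0944×10^8 + 1.25664×10^9)/2 = 7.3304×10^8 km.
At periapsis, r = 2.0944×10^8 km.
Applying v² = μ(2/r − 1/a_t): v = 32.96 km/s.

v = 32.96 km/s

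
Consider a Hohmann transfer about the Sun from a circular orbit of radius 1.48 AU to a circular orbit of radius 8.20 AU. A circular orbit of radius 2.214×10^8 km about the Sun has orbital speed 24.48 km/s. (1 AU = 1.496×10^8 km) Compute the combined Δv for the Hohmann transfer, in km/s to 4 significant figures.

Δv = 12.03 km/s

From the circular-orbit relation v² = μ/r at r = 2.214×10^8 km: μ = v²r = (24.48)² × 2.214×10^8 = 1.32678×10^11 km³/s².
In km: r₁ = 1.48 × 1.496×10^8 = 2.21408×10^8 km; r₂ = 8.20 × 1.496×10^8 = 1.22672×10^9 km.
Transfer-ellipse semi-major axis a_t = (r₁ + r₂)/2 = (2.21408×10^8 + 1.22672×10^9)/2 = 7.24064×10^8 km.
At r₁ the circular-orbit speed is v₁ = √(μ/r₁) = 24.47956 km/s.
On the transfer ellipse at r₁, vis-viva gives v_p = √[μ(2/r₁ − 1/a_t)] = 31.86308 km/s.
First burn Δv₁ = |v_p − v₁| = 7.384 km/s.
At r₂, v₂ = √(μ/r₂) = 10.40 km/s.
Transfer-orbit speed at r₂: v_a = √[μ(2/r₂ − 1/a_t)] = 5.751 km/s.
Second burn Δv₂ = |v₂ − v_a| = 4.649 km/s.
Δv = Δv₁ + Δv₂ = 7.384 + 4.649 = 12.03 km/s.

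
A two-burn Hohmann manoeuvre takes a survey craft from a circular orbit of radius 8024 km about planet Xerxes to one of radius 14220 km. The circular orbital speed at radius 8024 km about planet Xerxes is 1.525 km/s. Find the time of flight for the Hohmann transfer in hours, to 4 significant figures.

t = 7.493 hours

From the circular-orbit relation v² = μ/r at r = 8024 km: μ = v²r = (1.525)² × 8024 = 18660.8 km³/s².
The Hohmann ellipse has a_t = (r₁ + r₂)/2 = 11122 km.
By Kepler's third law the transfer-orbit period is T = 2π√(a_t³/μ), so t = T/2 = 26975 s.
Converting: 26975 s ÷ 3600 s/hour = 7.493 hours.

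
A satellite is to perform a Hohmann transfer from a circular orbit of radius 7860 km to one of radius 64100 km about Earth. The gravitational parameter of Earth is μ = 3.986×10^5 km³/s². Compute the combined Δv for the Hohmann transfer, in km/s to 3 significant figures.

Δv = 3.71 km/s

The Hohmann ellipse has a_t = (r₁ + r₂)/2 = 35980 km.
At r₁ the circular-orbit speed is v₁ = √(μ/r₁) = 7.121 km/s.
On the transfer ellipse at r₁, v² = μ(2/r − 1/a) gives v_p = √[μ(2/r₁ − 1/a_t)] = 9.505 km/s.
First burn Δv₁ = |v_p − v₁| = 2.384 km/s.
Circular speed at r₂: v₂ = √(μ/r₂) = 2.494 km/s.
Transfer-orbit speed at r₂: v_a = √[μ(2/r₂ − 1/a_t)] = 1.166 km/s.
Second burn Δv₂ = |v₂ − v_a| = 1.328 km/s.
Δv = Δv₁ + Δv₂ = 2.384 + 1.328 = 3.712 km/s.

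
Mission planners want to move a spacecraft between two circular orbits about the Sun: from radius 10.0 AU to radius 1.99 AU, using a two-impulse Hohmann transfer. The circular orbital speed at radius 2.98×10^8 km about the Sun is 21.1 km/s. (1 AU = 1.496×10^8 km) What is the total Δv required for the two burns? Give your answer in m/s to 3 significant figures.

Δv = 10100 m/s

From the circular-orbit relation v² = μ/r at r = 2.98×10^8 km: μ = v²r = (21.1)² × 2.98×10^8 = 1.32673×10^11 km³/s².
In km: r₁ = 10.0 × 1.496×10^8 = 1.496×10^9 km; r₂ = 1.99 × 1.496×10^8 = 2.97704×10^8 km.
Transfer-ellipse semi-major axis a_t = (r₁ + r₂)/2 = (1.496×10^9 + 2.97704×10^8)/2 = 8.96852×10^8 km.
At r₁ the circular-orbit speed is v₁ = √(μ/r₁) = 9.4173 km/s.
Transfer-orbit speed at r₁ (vis-viva equation): v_a = √[μ(2/r₁ − 1/a_t)] = 5.4257 km/s.
First burn Δv₁ = |v_a − v₁| = 3.992 km/s.
At r₂, v₂ = √(μ/r₂) = 21.1105 km/s.
Transfer-orbit speed at r₂: v_p = √[μ(2/r₂ − 1/a_t)] = 27.2649 km/s.
Second burn Δv₂ = |v₂ − v_p| = 6.154 km/s.
Total Δv = Δv₁ + Δv₂ = 10.15 km/s.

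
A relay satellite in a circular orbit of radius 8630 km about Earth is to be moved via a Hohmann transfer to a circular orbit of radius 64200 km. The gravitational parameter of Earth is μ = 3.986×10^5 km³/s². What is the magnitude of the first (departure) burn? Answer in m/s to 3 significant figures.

Transfer-ellipse semi-major axis a_t = (r₁ + r₂)/2 = (8630 + 64200)/2 = 36415 km.
On the circular orbit at r = 8630 km, v_c = √(μ/r) = 6.796 km/s.
Transfer-orbit speed at the same r (vis-viva, a = a_t): v_t = √[μ(2/r − 1/a_t)] = 9.024 km/s.
Δv₁ = |v_t − v_c| = |9.024 − 6.796| = 2.228 km/s.

Δv₁ = 2230 m/s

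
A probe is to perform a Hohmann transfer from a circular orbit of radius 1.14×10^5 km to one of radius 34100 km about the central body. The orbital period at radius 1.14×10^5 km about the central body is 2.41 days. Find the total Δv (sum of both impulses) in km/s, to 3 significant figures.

From Kepler's third law T² = 4π²r³/μ at r = 1.14×10^5 km, T = 2.41 days = 2.41 × 86400 s = 2.08224×10^5 s: μ = 4π²r³/T² = 1.34900×10^6 km³/s².
Transfer-ellipse semi-major axis a_t = (r₁ + r₂)/2 = (1.140×10^5 + 34100)/2 = 74050 km.
At r₁ the circular-orbit speed is v₁ = √(μ/r₁) = 3.440 km/s.
Transfer-orbit speed at r₁ (v² = μ(2/r − 1/a)): v_a = √[μ(2/r₁ − 1/a_t)] = 2.334 km/s.
First burn Δv₁ = |v_a − v₁| = 1.106 km/s.
Circular speed at r₂: v₂ = √(μ/r₂) = 6.290 km/s.
Transfer-orbit speed at r₂: v_p = √[μ(2/r₂ − 1/a_t)] = 7.804 km/s.
Second burn Δv₂ = |v₂ − v_p| = 1.514 km/s.
Δv = Δv₁ + Δv₂ = 1.106 + 1.514 = 2.620 km/s.

Δv = 2.62 km/s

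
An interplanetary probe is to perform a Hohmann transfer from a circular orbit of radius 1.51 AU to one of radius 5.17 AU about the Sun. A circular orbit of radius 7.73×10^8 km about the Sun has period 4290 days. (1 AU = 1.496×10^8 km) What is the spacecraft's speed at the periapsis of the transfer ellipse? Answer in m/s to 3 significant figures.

v = 30200 m/s

From Kepler's third law T² = 4π²r³/μ at r = 7.73×10^8 km, T = 4290 days = 4290 × 86400 s = 3.70656×10^8 s: μ = 4π²r³/T² = 1.32726×10^11 km³/s².
In km: r₁ = 1.51 × 1.496×10^8 = 2.25896×10^8 km; r₂ = 5.17 × 1.496×10^8 = 7.73432×10^8 km.
Transfer-ellipse semi-major axis a_t = (r₁ + r₂)/2 = (2.25896×10^8 + 7.73432×10^8)/2 = 4.99664×10^8 km.
At periapsis, r = 2.25896×10^8 km.
From the vis-viva equation, v = √[μ(2/r − 1/a_t)] = 30.16 km/s.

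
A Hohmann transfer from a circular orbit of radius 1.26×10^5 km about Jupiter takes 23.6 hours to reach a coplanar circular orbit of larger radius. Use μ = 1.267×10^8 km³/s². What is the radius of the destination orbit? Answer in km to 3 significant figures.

r₂ = 7.79×10^5 km

Transfer time t = 23.6 hours = 84960 s, and t = π√(a_t³/μ).
So a_t = (μ t²/π²)^(1/3) = (1.267×10^8 × (84960)² / π²)^(1/3) = 4.5252×10^5 km.
Since a_t = (r₁ + r₂)/2, r₂ = 2a_t − r₁ = 2×4.5252×10^5 − 1.260×10^5 = 7.7904×10^5 km.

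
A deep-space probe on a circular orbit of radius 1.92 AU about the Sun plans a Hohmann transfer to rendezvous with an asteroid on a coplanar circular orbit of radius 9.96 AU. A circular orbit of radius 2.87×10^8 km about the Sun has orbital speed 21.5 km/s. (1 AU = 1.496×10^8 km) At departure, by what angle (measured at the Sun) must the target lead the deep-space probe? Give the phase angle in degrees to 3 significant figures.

φ = 97.1°

From the circular-orbit relation v² = μ/r at r = 2.87×10^8 km: μ = v²r = (21.5)² × 2.87×10^8 = 1.32666×10^11 km³/s².
In km: r₁ = 1.92 × 1.496×10^8 = 2.87232×10^8 km; r₂ = 9.96 × 1.496×10^8 = 1.490016×10^9 km.
Semi-major axis of the transfer orbit: a_t = (2.87232×10^8 + 1.490016×10^9)/2 = 8.88624×10^8 km.
The half-period of the transfer ellipse is t = π√(a_t³/μ) = 2.2848×10^8 s.
Target angular speed ω₂ = √(μ/r₂³) = 6.3328×10^-9 rad/s.
Angle swept by the target during transfer: ω₂·t = 1.4469 rad = 82.90°.
The deep-space probe traverses 180° on the transfer ellipse, so the target must lead by 180° − 82.90° = 97.1°.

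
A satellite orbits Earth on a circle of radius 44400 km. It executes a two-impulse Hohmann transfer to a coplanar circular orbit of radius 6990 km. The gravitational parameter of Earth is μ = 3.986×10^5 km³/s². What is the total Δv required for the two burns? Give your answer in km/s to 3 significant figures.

Transfer-ellipse semi-major axis a_t = (r₁ + r₂)/2 = (44400 + 6990)/2 = 25695 km.
At r₁ the circular-orbit speed is v₁ = √(μ/r₁) = 2.99624 km/s.
Transfer-orbit speed at r₁ (vis-viva): v_a = √[μ(2/r₁ − 1/a_t)] = 1.56276 km/s.
First burn Δv₁ = |v_a − v₁| = 1.4335 km/s.
Circular speed at r₂: v₂ = √(μ/r₂) = 7.5514 km/s.
Transfer-orbit speed at r₂: v_p = √[μ(2/r₂ − 1/a_t)] = 9.9265 km/s.
Second burn Δv₂ = |v₂ − v_p| = 2.3751 km/s.
Total Δv = Δv₁ + Δv₂ = 3.809 km/s.

Δv = 3.81 km/s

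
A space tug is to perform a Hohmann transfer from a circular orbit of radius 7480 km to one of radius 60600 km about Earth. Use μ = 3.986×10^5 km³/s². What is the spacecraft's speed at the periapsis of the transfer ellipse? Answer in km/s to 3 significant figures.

Semi-major axis of the transfer orbit: a_t = (7480 + 60600)/2 = 34040 km.
The periapsis of the transfer ellipse is at r = 7480 km.
From the vis-viva equation, v = √[μ(2/r − 1/a_t)] = 9.740 km/s.

v = 9.74 km/s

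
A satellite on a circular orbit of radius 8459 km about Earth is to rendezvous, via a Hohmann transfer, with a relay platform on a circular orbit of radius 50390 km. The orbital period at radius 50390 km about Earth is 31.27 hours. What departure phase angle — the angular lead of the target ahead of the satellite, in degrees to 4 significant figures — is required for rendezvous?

From Kepler's third law T² = 4π²r³/μ at r = 50390 km, T = 31.27 hours = 31.27 × 3600 s = 1.12572×10^5 s: μ = 4π²r³/T² = 3.98595×10^5 km³/s².
The Hohmann ellipse has a_t = (r₁ + r₂)/2 = 29424.5 km.
The half-period of the transfer ellipse is t = π√(a_t³/μ) = 25116 s.
The target's mean motion on its circular orbit is ω₂ = √(μ/r₂³) = 5.5815×10^-5 rad/s.
Angle swept by the target during transfer: ω₂·t = 1.4018 rad = 80.32°.
Arrival is 180° from departure on the ellipse, so φ = 180° − 80.32° = 99.68°.

φ = 99.68°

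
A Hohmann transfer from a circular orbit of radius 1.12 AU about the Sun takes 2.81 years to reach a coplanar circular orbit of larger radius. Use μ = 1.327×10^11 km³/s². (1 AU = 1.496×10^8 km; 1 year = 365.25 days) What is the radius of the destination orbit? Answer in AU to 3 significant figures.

In km: r₁ = 1.12 × 1.496×10^8 = 1.67552×10^8 km.
Transfer time t = 2.81 years × 365.25 × 86400 s = 8.8676856×10^7 s, and t = π√(a_t³/μ).
So a_t = (μ t²/π²)^(1/3) = (1.327×10^11 × (8.8676856×10^7)² / π²)^(1/3) = 4.7286×10^8 km.
Since a_t = (r₁ + r₂)/2, r₂ = 2a_t − r₁ = 2×4.7286×10^8 − 1.67552×10^8 = 7.78168×10^8 km.
In AU: r₂ = 7.78168×10^8 / 1.496×10^8 = 5.20 AU.

r₂ = 5.20 AU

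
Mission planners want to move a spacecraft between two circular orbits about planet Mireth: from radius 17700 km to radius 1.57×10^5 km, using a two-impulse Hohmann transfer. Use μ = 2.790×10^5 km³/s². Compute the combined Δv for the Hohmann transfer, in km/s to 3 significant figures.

Transfer-ellipse semi-major axis a_t = (r₁ + r₂)/2 = (17700 + 1.570×10^5)/2 = 87350 km.
At r₁ the circular-orbit speed is v₁ = √(μ/r₁) = 3.97023 km/s.
On the transfer ellipse at r₁, vis-viva equation gives v_p = √[μ(2/r₁ − 1/a_t)] = 5.32272 km/s.
First burn Δv₁ = |v_p − v₁| = 1.352 km/s.
At r₂, v₂ = √(μ/r₂) = 1.3331 km/s.
Transfer-orbit speed at r₂: v_a = √[μ(2/r₂ − 1/a_t)] = 0.60008 km/s.
Second burn Δv₂ = |v₂ − v_a| = 0.7330 km/s.
Δv = Δv₁ + Δv₂ = 1.352 + 0.7330 = 2.085 km/s.

Δv = 2.09 km/s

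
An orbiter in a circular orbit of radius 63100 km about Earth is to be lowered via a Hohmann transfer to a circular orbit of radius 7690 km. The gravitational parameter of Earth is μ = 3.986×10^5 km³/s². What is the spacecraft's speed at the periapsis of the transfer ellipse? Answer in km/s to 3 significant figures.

v = 9.61 km/s

Transfer-ellipse semi-major axis a_t = (r₁ + r₂)/2 = (63100 + 7690)/2 = 35395 km.
At periapsis, r = 7690 km.
Vis-viva: v = √[μ(2/r − 1/a_t)] = √[3.986×10^5 × (2/7690 − 1/35395)] = 9.613 km/s.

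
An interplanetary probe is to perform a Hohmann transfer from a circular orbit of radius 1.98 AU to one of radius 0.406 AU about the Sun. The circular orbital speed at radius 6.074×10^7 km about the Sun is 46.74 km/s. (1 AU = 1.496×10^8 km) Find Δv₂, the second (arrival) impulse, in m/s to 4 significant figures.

Δv₂ = 13470 m/s

From the circular-orbit relation v² = μ/r at r = 6.074×10^7 km: μ = v²r = (46.74)² × 6.074×10^7 = 1.32694×10^11 km³/s².
In km: r₁ = 1.98 × 1.496×10^8 = 2.96208×10^8 km; r₂ = 0.406 × 1.496×10^8 = 6.07376×10^7 km.
Semi-major axis of the transfer orbit: a_t = (2.96208×10^8 + 6.07376×10^7)/2 = 1.784728×10^8 km.
On the circular orbit at r = 6.07376×10^7 km, v_c = √(μ/r) = 46.7409 km/s.
Vis-viva on the transfer ellipse at r = 6.07376×10^7 km gives v_t = √[μ(2/r − 1/a_t)] = 60.2157 km/s.
Δv₂ = |v_t − v_c| = |60.2157 − 46.7409| = 13.47 km/s.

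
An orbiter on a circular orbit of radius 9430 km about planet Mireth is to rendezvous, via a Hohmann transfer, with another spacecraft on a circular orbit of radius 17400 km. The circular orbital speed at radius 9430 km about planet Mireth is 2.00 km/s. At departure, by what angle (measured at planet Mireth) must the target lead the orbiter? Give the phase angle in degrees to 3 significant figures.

From the circular-orbit relation v² = μ/r at r = 9430 km: μ = v²r = (2.00)² × 9430 = 37720.0 km³/s².
Semi-major axis of the transfer orbit: a_t = (9430 + 17400)/2 = 13415 km.
Transfer time t = π√(a_t³/μ) = 25130 s.
The target's mean motion on its circular orbit is ω₂ = √(μ/r₂³) = 8.462×10^-5 rad/s.
Angle swept by the target during transfer: ω₂·t = 2.127 rad = 121.9°.
The orbiter traverses 180° on the transfer ellipse, so the target must lead by 180° − 121.9° = 58.1°.

φ = 58.1°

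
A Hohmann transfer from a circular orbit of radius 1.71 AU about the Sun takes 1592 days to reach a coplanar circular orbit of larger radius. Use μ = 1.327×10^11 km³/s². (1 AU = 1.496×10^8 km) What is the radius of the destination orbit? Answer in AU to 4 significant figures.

r₂ = 6.761 AU

In km: r₁ = 1.71 × 1.496×10^8 = 2.55816×10^8 km.
Transfer time t = 1592 days = 1.375488×10^8 s, and t = π√(a_t³/μ).
So a_t = (μ t²/π²)^(1/3) = (1.327×10^11 × (1.375488×10^8)² / π²)^(1/3) = 6.3362×10^8 km.
Since a_t = (r₁ + r₂)/2, r₂ = 2a_t − r₁ = 2×6.3362×10^8 − 2.55816×10^8 = 1.011424×10^9 km.
In AU: r₂ = 1.011424×10^9 / 1.496×10^8 = 6.761 AU.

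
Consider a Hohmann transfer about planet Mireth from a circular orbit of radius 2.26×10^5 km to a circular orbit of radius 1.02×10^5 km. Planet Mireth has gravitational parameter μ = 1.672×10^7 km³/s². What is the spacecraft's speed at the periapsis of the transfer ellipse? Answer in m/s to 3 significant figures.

v = 15000 m/s

Semi-major axis of the transfer orbit: a_t = (2.260×10^5 + 1.020×10^5)/2 = 1.640×10^5 km.
The periapsis of the transfer ellipse is at r = 1.020×10^5 km.
Vis-viva: v = √[μ(2/r − 1/a_t)] = √[1.672×10^7 × (2/1.020×10^5 − 1/1.640×10^5)] = 15.03 km/s.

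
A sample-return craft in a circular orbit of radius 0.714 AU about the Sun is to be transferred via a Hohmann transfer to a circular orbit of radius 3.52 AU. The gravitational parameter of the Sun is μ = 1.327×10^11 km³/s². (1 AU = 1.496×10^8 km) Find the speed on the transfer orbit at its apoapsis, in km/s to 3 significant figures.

In km: r₁ = 0.714 × 1.496×10^8 = 1.068144×10^8 km; r₂ = 3.52 × 1.496×10^8 = 5.26592×10^8 km.
Transfer-ellipse semi-major axis a_t = (r₁ + r₂)/2 = (1.068144×10^8 + 5.26592×10^8)/2 = 3.167032×10^8 km.
The apoapsis of the transfer ellipse is at r = 5.26592×10^8 km.
From the vis-viva equation, v = √[μ(2/r − 1/a_t)] = 9.219 km/s.

v = 9.22 km/s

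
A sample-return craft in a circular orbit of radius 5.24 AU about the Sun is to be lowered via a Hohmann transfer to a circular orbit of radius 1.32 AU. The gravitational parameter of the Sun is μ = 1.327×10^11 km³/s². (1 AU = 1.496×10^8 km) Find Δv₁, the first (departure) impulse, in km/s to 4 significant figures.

Δv₁ = 4.757 km/s

In km: r₁ = 5.24 × 1.496×10^8 = 7.83904×10^8 km; r₂ = 1.32 × 1.496×10^8 = 1.97472×10^8 km.
The Hohmann ellipse has a_t = (r₁ + r₂)/2 = 4.90688×10^8 km.
Circular speed at r = 7.83904×10^8 km: v_c = √(μ/r) = 13.011 km/s.
Vis-viva on the transfer ellipse at r = 7.83904×10^8 km gives v_t = √[μ(2/r − 1/a_t)] = 8.2538 km/s.
Δv₁ = |v_t − v_c| = |8.2538 − 13.011| = 4.757 km/s.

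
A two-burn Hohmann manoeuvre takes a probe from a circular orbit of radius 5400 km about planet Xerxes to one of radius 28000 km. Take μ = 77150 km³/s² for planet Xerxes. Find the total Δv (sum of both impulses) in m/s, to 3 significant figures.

Transfer-ellipse semi-major axis a_t = (r₁ + r₂)/2 = (5400 + 28000)/2 = 16700 km.
At r₁ the circular-orbit speed is v₁ = √(μ/r₁) = 3.7798 km/s.
Transfer-orbit speed at r₁ (v² = μ(2/r − 1/a)): v_p = √[μ(2/r₁ − 1/a_t)] = 4.8943 km/s.
First burn Δv₁ = |v_p − v₁| = 1.1145 km/s.
Circular speed at r₂: v₂ = √(μ/r₂) = 1.659927 km/s.
Transfer-orbit speed at r₂: v_a = √[μ(2/r₂ − 1/a_t)] = 0.9439035 km/s.
Second burn Δv₂ = |v₂ − v_a| = 0.71602 km/s.
Δv = Δv₁ + Δv₂ = 1.1145 + 0.71602 = 1.831 km/s.

Δv = 1830 m/s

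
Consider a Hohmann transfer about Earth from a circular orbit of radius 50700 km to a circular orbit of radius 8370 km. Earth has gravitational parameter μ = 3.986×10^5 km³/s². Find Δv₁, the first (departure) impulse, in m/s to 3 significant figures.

Δv₁ = 1310 m/s

The Hohmann ellipse has a_t = (r₁ + r₂)/2 = 29535 km.
On the circular orbit at r = 50700 km, v_c = √(μ/r) = 2.804 km/s.
Vis-viva on the transfer ellipse at r = 50700 km gives v_t = √[μ(2/r − 1/a_t)] = 1.493 km/s.
Δv₁ = |v_t − v_c| = |1.493 − 2.804| = 1.311 km/s.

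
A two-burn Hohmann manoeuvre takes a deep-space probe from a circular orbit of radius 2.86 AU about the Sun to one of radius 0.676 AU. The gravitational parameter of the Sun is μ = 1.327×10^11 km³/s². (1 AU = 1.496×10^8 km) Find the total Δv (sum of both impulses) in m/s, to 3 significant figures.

In km: r₁ = 2.86 × 1.496×10^8 = 4.27856×10^8 km; r₂ = 0.676 × 1.496×10^8 = 1.011296×10^8 km.
Transfer-ellipse semi-major axis a_t = (r₁ + r₂)/2 = (4.27856×10^8 + 1.011296×10^8)/2 = 2.644928×10^8 km.
Circular speed at r₁: v₁ = √(μ/r₁) = √(1.327×10^11/4.27856×10^8) = 17.611 km/s.
On the transfer ellipse at r₁, vis-viva gives v_a = √[μ(2/r₁ − 1/a_t)] = 10.890 km/s.
First burn Δv₁ = |v_a − v₁| = 6.721 km/s.
Circular speed at r₂: v₂ = √(μ/r₂) = 36.224 km/s.
Transfer-orbit speed at r₂: v_p = √[μ(2/r₂ − 1/a_t)] = 46.072 km/s.
Second burn Δv₂ = |v₂ − v_p| = 9.848 km/s.
Δv = Δv₁ + Δv₂ = 6.721 + 9.848 = 16.57 km/s.

Δv = 16600 m/s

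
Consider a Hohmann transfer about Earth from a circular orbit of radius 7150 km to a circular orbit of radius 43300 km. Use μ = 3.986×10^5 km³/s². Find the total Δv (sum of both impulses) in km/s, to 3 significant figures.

The Hohmann ellipse has a_t = (r₁ + r₂)/2 = 25225 km.
At r₁ the circular-orbit speed is v₁ = √(μ/r₁) = 7.466 km/s.
Transfer-orbit speed at r₁ (vis-viva equation): v_p = √[μ(2/r₁ − 1/a_t)] = 9.782 km/s.
First burn Δv₁ = |v_p − v₁| = 2.316 km/s.
Circular speed at r₂: v₂ = √(μ/r₂) = 3.034 km/s.
Transfer-orbit speed at r₂: v_a = √[μ(2/r₂ − 1/a_t)] = 1.615 km/s.
Second burn Δv₂ = |v₂ − v_a| = 1.419 km/s.
Total Δv = Δv₁ + Δv₂ = 3.735 km/s.

Δv = 3.73 km/s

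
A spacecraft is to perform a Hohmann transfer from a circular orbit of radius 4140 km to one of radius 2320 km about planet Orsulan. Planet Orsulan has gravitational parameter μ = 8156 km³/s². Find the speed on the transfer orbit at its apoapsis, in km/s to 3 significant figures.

v = 1.19 km/s

Semi-major axis of the transfer orbit: a_t = (4140 + 2320)/2 = 3230 km.
The apoapsis of the transfer ellipse is at r = 4140 km.
Vis-viva: v = √[μ(2/r − 1/a_t)] = √[8156 × (2/4140 − 1/3230)] = 1.190 km/s.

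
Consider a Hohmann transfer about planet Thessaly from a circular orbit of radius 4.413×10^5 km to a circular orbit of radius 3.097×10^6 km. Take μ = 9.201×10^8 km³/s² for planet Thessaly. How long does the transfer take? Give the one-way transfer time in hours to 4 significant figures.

The Hohmann ellipse has a_t = (r₁ + r₂)/2 = 1.76915×10^6 km.
Half the transfer-orbit period gives t = π√(a_t³/μ) = 2.4371×10^5 s.
Converting: 2.4371×10^5 s ÷ 3600 s/hour = 67.70 hours.

t = 67.70 hours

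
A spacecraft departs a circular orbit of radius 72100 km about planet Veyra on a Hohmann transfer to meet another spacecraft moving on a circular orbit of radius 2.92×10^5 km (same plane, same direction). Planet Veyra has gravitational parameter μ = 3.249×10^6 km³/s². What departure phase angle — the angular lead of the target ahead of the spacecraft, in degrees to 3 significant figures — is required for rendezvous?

φ = 91.4°

Semi-major axis of the transfer orbit: a_t = (72100 + 2.920×10^5)/2 = 1.8205×10^5 km.
The half-period of the transfer ellipse is t = π√(a_t³/μ) = 1.35382×10^5 s.
The target's mean motion on its circular orbit is ω₂ = √(μ/r₂³) = 1.14235×10^-5 rad/s.
Angle swept by the target during transfer: ω₂·t = 1.5465 rad = 88.61°.
The spacecraft traverses 180° on the transfer ellipse, so the target must lead by 180° − 88.61° = 91.4°.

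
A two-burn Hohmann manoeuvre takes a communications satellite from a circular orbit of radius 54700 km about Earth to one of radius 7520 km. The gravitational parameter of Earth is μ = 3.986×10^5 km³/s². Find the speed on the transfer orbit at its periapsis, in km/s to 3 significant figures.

Transfer-ellipse semi-major axis a_t = (r₁ + r₂)/2 = (54700 + 7520)/2 = 31110 km.
The periapsis of the transfer ellipse is at r = 7520 km.
Vis-viva: v = √[μ(2/r − 1/a_t)] = √[3.986×10^5 × (2/7520 − 1/31110)] = 9.654 km/s.

v = 9.65 km/s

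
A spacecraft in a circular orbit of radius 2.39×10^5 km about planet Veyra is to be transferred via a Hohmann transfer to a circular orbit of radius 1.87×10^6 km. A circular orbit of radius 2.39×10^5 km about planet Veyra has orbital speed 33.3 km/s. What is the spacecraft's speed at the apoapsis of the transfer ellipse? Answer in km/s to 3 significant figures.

From the circular-orbit relation v² = μ/r at r = 2.39×10^5 km: μ = v²r = (33.3)² × 2.39×10^5 = 2.65025×10^8 km³/s².
Semi-major axis of the transfer orbit: a_t = (2.390×10^5 + 1.870×10^6)/2 = 1.0545×10^6 km.
At apoapsis, r = 1.870×10^6 km.
Vis-viva: v = √[μ(2/r − 1/a_t)] = √[2.65025×10^8 × (2/1.870×10^6 − 1/1.0545×10^6)] = 5.668 km/s.

v = 5.67 km/s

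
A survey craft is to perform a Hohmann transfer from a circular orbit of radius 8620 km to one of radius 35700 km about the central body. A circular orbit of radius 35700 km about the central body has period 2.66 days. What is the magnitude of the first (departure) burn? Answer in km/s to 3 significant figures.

From Kepler's third law T² = 4π²r³/μ at r = 35700 km, T = 2.66 days = 2.66 × 86400 s = 2.29824×10^5 s: μ = 4π²r³/T² = 34007.4 km³/s².
The Hohmann ellipse has a_t = (r₁ + r₂)/2 = 22160 km.
Circular speed at r = 8620 km: v_c = √(μ/r) = 1.98625 km/s.
Transfer-orbit speed at the same r (vis-viva, a = a_t): v_t = √[μ(2/r − 1/a_t)] = 2.52106 km/s.
Δv₁ = |v_t − v_c| = |2.52106 − 1.98625| = 0.5348 km/s.

Δv₁ = 0.535 km/s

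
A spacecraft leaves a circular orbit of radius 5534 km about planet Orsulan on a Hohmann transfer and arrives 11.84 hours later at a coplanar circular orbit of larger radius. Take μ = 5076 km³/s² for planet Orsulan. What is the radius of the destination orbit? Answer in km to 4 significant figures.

r₂ = 14020 km

Transfer time t = 11.84 hours = 42624 s, and t = π√(a_t³/μ).
So a_t = (μ t²/π²)^(1/3) = (5076 × (42624)² / π²)^(1/3) = 9776.4 km.
Since a_t = (r₁ + r₂)/2, r₂ = 2a_t − r₁ = 2×9776.4 − 5534 = 14018.8 km.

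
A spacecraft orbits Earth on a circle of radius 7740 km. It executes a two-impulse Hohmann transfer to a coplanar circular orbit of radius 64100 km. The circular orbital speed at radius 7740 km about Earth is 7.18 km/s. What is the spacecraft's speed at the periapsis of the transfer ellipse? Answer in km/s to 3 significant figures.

v = 9.59 km/s

From the circular-orbit relation v² = μ/r at r = 7740 km: μ = v²r = (7.18)² × 7740 = 3.99016×10^5 km³/s².
Semi-major axis of the transfer orbit: a_t = (7740 + 64100)/2 = 35920 km.
The periapsis of the transfer ellipse is at r = 7740 km.
From the vis-viva equation, v = √[μ(2/r − 1/a_t)] = 9.591 km/s.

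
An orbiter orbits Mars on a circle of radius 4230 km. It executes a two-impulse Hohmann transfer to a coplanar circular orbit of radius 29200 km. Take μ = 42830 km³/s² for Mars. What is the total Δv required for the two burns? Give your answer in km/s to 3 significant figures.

Δv = 1.63 km/s

Transfer-ellipse semi-major axis a_t = (r₁ + r₂)/2 = (4230 + 29200)/2 = 16715 km.
At r₁ the circular-orbit speed is v₁ = √(μ/r₁) = 3.182 km/s.
On the transfer ellipse at r₁, v² = μ(2/r − 1/a) gives v_p = √[μ(2/r₁ − 1/a_t)] = 4.206 km/s.
First burn Δv₁ = |v_p − v₁| = 1.024 km/s.
At r₂, v₂ = √(μ/r₂) = 1.21111 km/s.
Transfer-orbit speed at r₂: v_a = √[μ(2/r₂ − 1/a_t)] = 0.609256 km/s.
Second burn Δv₂ = |v₂ − v_a| = 0.6019 km/s.
Total Δv = Δv₁ + Δv₂ = 1.626 km/s.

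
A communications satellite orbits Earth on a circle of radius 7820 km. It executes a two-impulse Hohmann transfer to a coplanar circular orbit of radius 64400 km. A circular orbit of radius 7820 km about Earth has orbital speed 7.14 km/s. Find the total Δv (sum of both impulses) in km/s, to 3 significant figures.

Δv = 3.73 km/s

From the circular-orbit relation v² = μ/r at r = 7820 km: μ = v²r = (7.14)² × 7820 = 3.98660×10^5 km³/s².
Transfer-ellipse semi-major axis a_t = (r₁ + r₂)/2 = (7820 + 64400)/2 = 36110 km.
At r₁ the circular-orbit speed is v₁ = √(μ/r₁) = 7.140 km/s.
Transfer-orbit speed at r₁ (vis-viva equation): v_p = √[μ(2/r₁ − 1/a_t)] = 9.535 km/s.
First burn Δv₁ = |v_p − v₁| = 2.395 km/s.
At r₂, v₂ = √(μ/r₂) = 2.488 km/s.
Transfer-orbit speed at r₂: v_a = √[μ(2/r₂ − 1/a_t)] = 1.158 km/s.
Second burn Δv₂ = |v₂ − v_a| = 1.330 km/s.
Δv = Δv₁ + Δv₂ = 2.395 + 1.330 = 3.725 km/s.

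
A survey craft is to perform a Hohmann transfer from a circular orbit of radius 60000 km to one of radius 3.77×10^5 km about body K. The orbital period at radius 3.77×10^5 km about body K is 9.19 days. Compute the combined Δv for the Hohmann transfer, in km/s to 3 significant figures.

From Kepler's third law T² = 4π²r³/μ at r = 3.77×10^5 km, T = 9.19 days = 9.19 × 86400 s = 7.94016×10^5 s: μ = 4π²r³/T² = 3.35525×10^6 km³/s².
Semi-major axis of the transfer orbit: a_t = (60000 + 3.770×10^5)/2 = 2.185×10^5 km.
Circular speed at r₁: v₁ = √(μ/r₁) = √(3.35525×10^6/60000) = 7.478 km/s.
Transfer-orbit speed at r₁ (vis-viva): v_p = √[μ(2/r₁ − 1/a_t)] = 9.823 km/s.
First burn Δv₁ = |v_p − v₁| = 2.345 km/s.
Circular speed at r₂: v₂ = √(μ/r₂) = 2.983 km/s.
Transfer-orbit speed at r₂: v_a = √[μ(2/r₂ − 1/a_t)] = 1.563 km/s.
Second burn Δv₂ = |v₂ − v_a| = 1.420 km/s.
Δv = Δv₁ + Δv₂ = 2.345 + 1.420 = 3.765 km/s.

Δv = 3.76 km/s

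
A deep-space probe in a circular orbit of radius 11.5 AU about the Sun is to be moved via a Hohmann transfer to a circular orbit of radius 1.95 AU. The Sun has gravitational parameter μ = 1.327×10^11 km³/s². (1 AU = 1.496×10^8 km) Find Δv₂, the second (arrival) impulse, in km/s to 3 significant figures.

In km: r₁ = 11.5 × 1.496×10^8 = 1.7204×10^9 km; r₂ = 1.95 × 1.496×10^8 = 2.9172×10^8 km.
The Hohmann ellipse has a_t = (r₁ + r₂)/2 = 1.00606×10^9 km.
On the circular orbit at r = 2.9172×10^8 km, v_c = √(μ/r) = 21.328 km/s.
Vis-viva on the transfer ellipse at r = 2.9172×10^8 km gives v_t = √[μ(2/r − 1/a_t)] = 27.890 km/s.
Δv₂ = |v_t − v_c| = |27.890 − 21.328| = 6.562 km/s.

Δv₂ = 6.56 km/s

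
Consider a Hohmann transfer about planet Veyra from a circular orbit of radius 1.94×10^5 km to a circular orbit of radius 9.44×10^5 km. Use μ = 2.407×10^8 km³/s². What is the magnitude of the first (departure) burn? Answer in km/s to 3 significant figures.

Δv₁ = 10.1 km/s

Transfer-ellipse semi-major axis a_t = (r₁ + r₂)/2 = (1.940×10^5 + 9.440×10^5)/2 = 5.690×10^5 km.
Circular speed at r = 1.940×10^5 km: v_c = √(μ/r) = 35.22 km/s.
Vis-viva on the transfer ellipse at r = 1.940×10^5 km gives v_t = √[μ(2/r − 1/a_t)] = 45.37 km/s.
Δv₁ = |v_t − v_c| = |45.37 − 35.22| = 10.15 km/s.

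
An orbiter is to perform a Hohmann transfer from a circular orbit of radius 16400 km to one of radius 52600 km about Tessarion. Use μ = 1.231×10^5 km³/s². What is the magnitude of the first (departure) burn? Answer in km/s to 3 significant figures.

Transfer-ellipse semi-major axis a_t = (r₁ + r₂)/2 = (16400 + 52600)/2 = 34500 km.
On the circular orbit at r = 16400 km, v_c = √(μ/r) = 2.7397 km/s.
Transfer-orbit speed at the same r (vis-viva, a = a_t): v_t = √[μ(2/r − 1/a_t)] = 3.3829 km/s.
Δv₁ = |v_t − v_c| = |3.3829 − 2.7397| = 0.6432 km/s.

Δv₁ = 0.643 km/s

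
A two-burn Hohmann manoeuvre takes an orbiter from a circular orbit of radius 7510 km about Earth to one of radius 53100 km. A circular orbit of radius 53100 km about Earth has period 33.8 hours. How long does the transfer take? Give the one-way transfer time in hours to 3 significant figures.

From Kepler's third law T² = 4π²r³/μ at r = 53100 km, T = 33.8 hours = 33.8 × 3600 s = 1.2168×10^5 s: μ = 4π²r³/T² = 3.99213×10^5 km³/s².
Transfer-ellipse semi-major axis a_t = (r₁ + r₂)/2 = (7510 + 53100)/2 = 30305 km.
By Kepler's third law the transfer-orbit period is T = 2π√(a_t³/μ), so t = T/2 = 26230 s.
Converting: 26230 s ÷ 3600 s/hour = 7.29 hours.

t = 7.29 hours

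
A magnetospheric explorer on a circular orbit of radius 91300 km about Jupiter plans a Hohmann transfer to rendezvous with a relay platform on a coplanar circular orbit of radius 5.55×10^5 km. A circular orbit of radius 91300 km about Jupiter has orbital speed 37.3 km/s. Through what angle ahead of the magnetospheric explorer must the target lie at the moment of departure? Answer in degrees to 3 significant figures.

From the circular-orbit relation v² = μ/r at r = 91300 km: μ = v²r = (37.3)² × 91300 = 1.27025×10^8 km³/s².
Semi-major axis of the transfer orbit: a_t = (91300 + 5.550×10^5)/2 = 3.2315×10^5 km.
Transfer time t = π√(a_t³/μ) = 51205 s.
The target's mean motion on its circular orbit is ω₂ = √(μ/r₂³) = 2.7259×10^-5 rad/s.
Angle swept by the target during transfer: ω₂·t = 1.3958 rad = 79.97°.
The magnetospheric explorer traverses 180° on the transfer ellipse, so the target must lead by 180° − 79.97° = 100°.

φ = 100°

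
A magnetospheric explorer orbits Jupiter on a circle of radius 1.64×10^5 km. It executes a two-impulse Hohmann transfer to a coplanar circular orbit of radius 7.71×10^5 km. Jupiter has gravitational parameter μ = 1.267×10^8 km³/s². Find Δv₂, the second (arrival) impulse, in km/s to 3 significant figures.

Transfer-ellipse semi-major axis a_t = (r₁ + r₂)/2 = (1.640×10^5 + 7.710×10^5)/2 = 4.675×10^5 km.
On the circular orbit at r = 7.710×10^5 km, v_c = √(μ/r) = 12.82 km/s.
Transfer-orbit speed at the same r (vis-viva, a = a_t): v_t = √[μ(2/r − 1/a_t)] = 7.593 km/s.
Δv₂ = |v_t − v_c| = |7.593 − 12.82| = 5.227 km/s.

Δv₂ = 5.23 km/s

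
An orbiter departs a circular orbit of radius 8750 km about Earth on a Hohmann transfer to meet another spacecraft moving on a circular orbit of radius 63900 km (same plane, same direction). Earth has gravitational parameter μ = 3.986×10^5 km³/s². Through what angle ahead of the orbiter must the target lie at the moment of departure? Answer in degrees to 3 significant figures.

φ = 103°

The Hohmann ellipse has a_t = (r₁ + r₂)/2 = 36325 km.
Transfer time t = π√(a_t³/μ) = 34450 s.
The target's mean motion on its circular orbit is ω₂ = √(μ/r₂³) = 3.9086×10^-5 rad/s.
Angle swept by the target during transfer: ω₂·t = 1.3465 rad = 77.15°.
The orbiter traverses 180° on the transfer ellipse, so the target must lead by 180° − 77.15° = 103°.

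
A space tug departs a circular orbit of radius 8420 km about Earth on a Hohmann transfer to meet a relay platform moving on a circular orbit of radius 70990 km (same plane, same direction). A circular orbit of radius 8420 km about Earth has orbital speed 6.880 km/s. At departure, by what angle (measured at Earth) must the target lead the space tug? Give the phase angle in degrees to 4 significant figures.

φ = 104.7°

From the circular-orbit relation v² = μ/r at r = 8420 km: μ = v²r = (6.880)² × 8420 = 3.98556×10^5 km³/s².
Transfer-ellipse semi-major axis a_t = (r₁ + r₂)/2 = (8420 + 70990)/2 = 39705 km.
The half-period of the transfer ellipse is t = π√(a_t³/μ) = 39370 s.
The target's mean motion on its circular orbit is ω₂ = √(μ/r₂³) = 3.338×10^-5 rad/s.
Angle swept by the target during transfer: ω₂·t = 1.314 rad = 75.29°.
Arrival is 180° from departure on the ellipse, so φ = 180° − 75.29° = 104.7°.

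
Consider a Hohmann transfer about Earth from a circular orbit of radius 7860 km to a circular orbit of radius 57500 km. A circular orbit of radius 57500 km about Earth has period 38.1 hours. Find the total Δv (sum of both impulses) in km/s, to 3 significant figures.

Δv = 3.67 km/s

From Kepler's third law T² = 4π²r³/μ at r = 57500 km, T = 38.1 hours = 38.1 × 3600 s = 1.3716×10^5 s: μ = 4π²r³/T² = 3.98941×10^5 km³/s².
The Hohmann ellipse has a_t = (r₁ + r₂)/2 = 32680 km.
At r₁ the circular-orbit speed is v₁ = √(μ/r₁) = 7.124 km/s.
On the transfer ellipse at r₁, vis-viva equation gives v_p = √[μ(2/r₁ − 1/a_t)] = 9.450 km/s.
First burn Δv₁ = |v_p − v₁| = 2.326 km/s.
At r₂, v₂ = √(μ/r₂) = 2.634 km/s.
Transfer-orbit speed at r₂: v_a = √[μ(2/r₂ − 1/a_t)] = 1.292 km/s.
Second burn Δv₂ = |v₂ − v_a| = 1.342 km/s.
Total Δv = Δv₁ + Δv₂ = 3.668 km/s.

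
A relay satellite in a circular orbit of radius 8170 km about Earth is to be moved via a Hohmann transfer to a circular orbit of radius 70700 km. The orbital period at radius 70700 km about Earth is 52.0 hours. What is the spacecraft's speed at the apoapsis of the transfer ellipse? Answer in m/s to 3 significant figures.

v = 1080 m/s

From Kepler's third law T² = 4π²r³/μ at r = 70700 km, T = 52.0 hours = 52.0 × 3600 s = 1.872×10^5 s: μ = 4π²r³/T² = 3.98113×10^5 km³/s².
Transfer-ellipse semi-major axis a_t = (r₁ + r₂)/2 = (8170 + 70700)/2 = 39435 km.
At apoapsis, r = 70700 km.
From the vis-viva equation, v = √[μ(2/r − 1/a_t)] = 1.080 km/s.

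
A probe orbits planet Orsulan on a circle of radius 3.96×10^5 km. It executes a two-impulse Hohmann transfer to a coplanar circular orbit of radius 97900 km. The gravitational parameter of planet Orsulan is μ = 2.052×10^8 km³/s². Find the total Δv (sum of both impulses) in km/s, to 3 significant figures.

Δv = 20.6 km/s

Semi-major axis of the transfer orbit: a_t = (3.960×10^5 + 97900)/2 = 2.4695×10^5 km.
At r₁ the circular-orbit speed is v₁ = √(μ/r₁) = 22.764 km/s.
On the transfer ellipse at r₁, vis-viva gives v_a = √[μ(2/r₁ − 1/a_t)] = 14.333 km/s.
First burn Δv₁ = |v_a − v₁| = 8.431 km/s.
Circular speed at r₂: v₂ = √(μ/r₂) = 45.78 km/s.
Transfer-orbit speed at r₂: v_p = √[μ(2/r₂ − 1/a_t)] = 57.97 km/s.
Second burn Δv₂ = |v₂ − v_p| = 12.19 km/s.
Δv = Δv₁ + Δv₂ = 8.431 + 12.19 = 20.62 km/s.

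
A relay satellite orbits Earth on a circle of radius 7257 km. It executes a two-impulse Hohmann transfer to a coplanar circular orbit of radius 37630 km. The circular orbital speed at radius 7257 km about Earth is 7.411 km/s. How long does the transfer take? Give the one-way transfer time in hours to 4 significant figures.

t = 4.648 hours

From the circular-orbit relation v² = μ/r at r = 7257 km: μ = v²r = (7.411)² × 7257 = 3.98576×10^5 km³/s².
Semi-major axis of the transfer orbit: a_t = (7257 + 37630)/2 = 22443.5 km.
By Kepler's third law the transfer-orbit period is T = 2π√(a_t³/μ), so t = T/2 = 16731.3 s.
Converting: 16731.3 s ÷ 3600 s/hour = 4.648 hours.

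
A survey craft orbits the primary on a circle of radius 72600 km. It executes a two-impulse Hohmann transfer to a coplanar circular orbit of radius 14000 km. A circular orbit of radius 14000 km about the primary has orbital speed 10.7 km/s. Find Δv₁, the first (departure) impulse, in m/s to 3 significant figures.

Δv₁ = 2030 m/s

From the circular-orbit relation v² = μ/r at r = 14000 km: μ = v²r = (10.7)² × 14000 = 1.60286×10^6 km³/s².
The Hohmann ellipse has a_t = (r₁ + r₂)/2 = 43300 km.
Circular speed at r = 72600 km: v_c = √(μ/r) = 4.699 km/s.
Vis-viva on the transfer ellipse at r = 72600 km gives v_t = √[μ(2/r − 1/a_t)] = 2.672 km/s.
Δv₁ = |v_t − v_c| = |2.672 − 4.699| = 2.027 km/s.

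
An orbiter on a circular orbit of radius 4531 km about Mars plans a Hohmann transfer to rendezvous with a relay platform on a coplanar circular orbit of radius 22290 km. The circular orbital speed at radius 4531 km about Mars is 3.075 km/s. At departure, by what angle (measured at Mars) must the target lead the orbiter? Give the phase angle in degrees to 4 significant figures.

From the circular-orbit relation v² = μ/r at r = 4531 km: μ = v²r = (3.075)² × 4531 = 42843.4 km³/s².
The Hohmann ellipse has a_t = (r₁ + r₂)/2 = 13410.5 km.
The half-period of the transfer ellipse is t = π√(a_t³/μ) = 23570 s.
The target's mean motion on its circular orbit is ω₂ = √(μ/r₂³) = 6.220×10^-5 rad/s.
Angle swept by the target during transfer: ω₂·t = 1.466 rad = 84.00°.
Arrival is 180° from departure on the ellipse, so φ = 180° − 84.00° = 96.00°.

φ = 96.00°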